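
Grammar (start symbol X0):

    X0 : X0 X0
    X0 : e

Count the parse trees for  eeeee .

Parse trees for eeeee (showing first 6 of 14):
  [X0 [X0 e] [X0 [X0 e] [X0 [X0 e] [X0 [X0 e] [X0 e]]]]]
  [X0 [X0 e] [X0 [X0 e] [X0 [X0 [X0 e] [X0 e]] [X0 e]]]]
  [X0 [X0 e] [X0 [X0 [X0 e] [X0 e]] [X0 [X0 e] [X0 e]]]]
  [X0 [X0 e] [X0 [X0 [X0 e] [X0 [X0 e] [X0 e]]] [X0 e]]]
  [X0 [X0 e] [X0 [X0 [X0 [X0 e] [X0 e]] [X0 e]] [X0 e]]]
  [X0 [X0 [X0 e] [X0 e]] [X0 [X0 e] [X0 [X0 e] [X0 e]]]]

14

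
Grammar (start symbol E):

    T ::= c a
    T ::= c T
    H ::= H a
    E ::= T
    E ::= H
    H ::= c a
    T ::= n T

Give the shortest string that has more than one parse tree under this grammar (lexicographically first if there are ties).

length 2: c a has 2 parse trees

Two derivations of c a:
  E ⇒ T ⇒ c a
  E ⇒ H ⇒ c a

c a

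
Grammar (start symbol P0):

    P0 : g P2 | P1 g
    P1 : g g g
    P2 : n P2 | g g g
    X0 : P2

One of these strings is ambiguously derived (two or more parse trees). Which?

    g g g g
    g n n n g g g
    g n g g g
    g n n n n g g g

g g g g

g g g g: 2 trees
g n n n g g g: 1 tree
g n g g g: 1 tree
g n n n n g g g: 1 tree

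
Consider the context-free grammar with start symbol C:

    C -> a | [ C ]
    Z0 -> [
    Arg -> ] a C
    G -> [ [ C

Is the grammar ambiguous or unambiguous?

Unambiguous

Only C is reachable from C; ignoring the rest: Each string is a nest of matched brackets around a single atom. An opening bracket forces the recursive rule; an atom forces the base rule.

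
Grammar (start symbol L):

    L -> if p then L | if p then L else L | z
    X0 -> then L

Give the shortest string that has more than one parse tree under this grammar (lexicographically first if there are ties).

length 1: no string has ≥2 trees
length 4: no string has ≥2 trees
length 6: no string has ≥2 trees
length 7: no string has ≥2 trees
length 9: if p then if p then z else z has 2 parse trees

Two derivations of if p then if p then z else z:
  L ⇒ if p then L ⇒ if p then if p then L else L ⇒ if p then if p then z else L ⇒ if p then if p then z else z
  L ⇒ if p then L else L ⇒ if p then if p then L else L ⇒ if p then if p then z else L ⇒ if p then if p then z else z

if p then if p then z else z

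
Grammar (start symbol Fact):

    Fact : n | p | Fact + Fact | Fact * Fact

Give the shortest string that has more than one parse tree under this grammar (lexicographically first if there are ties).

length 1: no string has ≥2 trees
length 3: no string has ≥2 trees
length 5: n * n * n has 2 parse trees

Two derivations of n * n * n:
  Fact ⇒ Fact * Fact ⇒ n * Fact ⇒ n * Fact * Fact ⇒ n * n * Fact ⇒ n * n * n
  Fact ⇒ Fact * Fact ⇒ Fact * Fact * Fact ⇒ n * Fact * Fact ⇒ n * n * Fact ⇒ n * n * n

n * n * n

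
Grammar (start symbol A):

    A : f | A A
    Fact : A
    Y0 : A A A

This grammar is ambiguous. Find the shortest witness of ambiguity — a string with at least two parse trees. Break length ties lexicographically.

length 1: no string has ≥2 trees
length 2: no string has ≥2 trees
length 3: f f f has 2 parse trees

Two derivations of f f f:
  A ⇒ A A ⇒ f A ⇒ f A A ⇒ f f A ⇒ f f f
  A ⇒ A A ⇒ A A A ⇒ f A A ⇒ f f A ⇒ f f f

f f f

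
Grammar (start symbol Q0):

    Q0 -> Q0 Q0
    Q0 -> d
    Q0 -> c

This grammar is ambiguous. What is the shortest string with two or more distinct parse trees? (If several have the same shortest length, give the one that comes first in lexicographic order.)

c c c

length 1: no string has ≥2 trees
length 2: no string has ≥2 trees
length 3: c c c has 2 parse trees

Two derivations of c c c:
  Q0 ⇒ Q0 Q0 ⇒ Q0 Q0 Q0 ⇒ c Q0 Q0 ⇒ c c Q0 ⇒ c c c
  Q0 ⇒ Q0 Q0 ⇒ c Q0 ⇒ c Q0 Q0 ⇒ c c Q0 ⇒ c c c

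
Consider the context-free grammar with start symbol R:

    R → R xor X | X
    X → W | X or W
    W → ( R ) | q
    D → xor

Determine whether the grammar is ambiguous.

Unambiguous

Only R, X, W are reachable from R; ignoring the rest: R → R xor X | X  ;  X → X or W | W  — a left-associative chain with W at the bottom. Each string factors uniquely by precedence.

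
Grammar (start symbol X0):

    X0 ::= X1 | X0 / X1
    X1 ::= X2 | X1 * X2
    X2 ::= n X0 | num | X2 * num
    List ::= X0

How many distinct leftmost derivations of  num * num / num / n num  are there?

Parse trees for num * num / num / n num:
  [X0 [X0 [X0 [X1 [X2 [X2 num] * num]]] / [X1 [X2 num]]] / [X1 [X2 n [X0 [X1 [X2 num]]]]]]
  [X0 [X0 [X0 [X1 [X1 [X2 num]] * [X2 num]]] / [X1 [X2 num]]] / [X1 [X2 n [X0 [X1 [X2 num]]]]]]

2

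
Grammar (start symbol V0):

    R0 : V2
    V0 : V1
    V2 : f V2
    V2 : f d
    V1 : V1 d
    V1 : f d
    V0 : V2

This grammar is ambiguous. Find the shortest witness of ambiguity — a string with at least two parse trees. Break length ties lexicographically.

length 2: f d has 2 parse trees

Two derivations of f d:
  V0 ⇒ V1 ⇒ f d
  V0 ⇒ V2 ⇒ f d

f d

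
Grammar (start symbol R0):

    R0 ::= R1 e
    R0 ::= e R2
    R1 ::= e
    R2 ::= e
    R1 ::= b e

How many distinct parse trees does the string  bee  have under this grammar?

Parse trees for bee:
  [R0 [R1 b e] e]

1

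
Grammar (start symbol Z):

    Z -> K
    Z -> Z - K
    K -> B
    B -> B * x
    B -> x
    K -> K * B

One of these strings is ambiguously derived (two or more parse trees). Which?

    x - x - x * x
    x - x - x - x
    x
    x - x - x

x - x - x * x

x - x - x * x: 2 trees
x - x - x - x: 1 tree
x: 1 tree
x - x - x: 1 tree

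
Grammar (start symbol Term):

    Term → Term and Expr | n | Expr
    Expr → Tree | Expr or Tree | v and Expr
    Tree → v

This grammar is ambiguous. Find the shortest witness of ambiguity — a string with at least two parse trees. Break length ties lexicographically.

length 1: no string has ≥2 trees
length 3: v and v has 2 parse trees

Two derivations of v and v:
  Term ⇒ Term and Expr ⇒ Expr and Expr ⇒ Tree and Expr ⇒ v and Expr ⇒ v and Tree ⇒ v and v
  Term ⇒ Expr ⇒ v and Expr ⇒ v and Tree ⇒ v and v

v and v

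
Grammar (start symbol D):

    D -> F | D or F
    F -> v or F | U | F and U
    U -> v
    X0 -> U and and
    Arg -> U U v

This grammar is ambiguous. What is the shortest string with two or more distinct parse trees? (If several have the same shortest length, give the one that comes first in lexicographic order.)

v or v

length 1: no string has ≥2 trees
length 3: v or v has 2 parse trees

Two derivations of v or v:
  D ⇒ F ⇒ v or F ⇒ v or U ⇒ v or v
  D ⇒ D or F ⇒ F or F ⇒ U or F ⇒ v or F ⇒ v or U ⇒ v or v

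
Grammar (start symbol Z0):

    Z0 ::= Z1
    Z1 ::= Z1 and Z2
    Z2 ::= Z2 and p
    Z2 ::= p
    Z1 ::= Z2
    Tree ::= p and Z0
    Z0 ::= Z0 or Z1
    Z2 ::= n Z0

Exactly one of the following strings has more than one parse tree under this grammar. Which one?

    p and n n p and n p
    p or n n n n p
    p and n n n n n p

p and n n p and n p: 3 trees
p or n n n n p: 1 tree
p and n n n n n p: 1 tree

p and n n p and n p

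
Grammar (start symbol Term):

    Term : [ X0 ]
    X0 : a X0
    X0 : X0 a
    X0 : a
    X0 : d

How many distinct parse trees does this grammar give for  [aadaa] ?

Parse trees for [aadaa]:
  [Term [ [X0 a [X0 a [X0 [X0 [X0 d] a] a]]] ]]
  [Term [ [X0 a [X0 [X0 a [X0 [X0 d] a]] a]] ]]
  [Term [ [X0 a [X0 [X0 [X0 a [X0 d]] a] a]] ]]
  [Term [ [X0 [X0 a [X0 a [X0 [X0 d] a]]] a] ]]
  [Term [ [X0 [X0 a [X0 [X0 a [X0 d]] a]] a] ]]
  [Term [ [X0 [X0 [X0 a [X0 a [X0 d]]] a] a] ]]

6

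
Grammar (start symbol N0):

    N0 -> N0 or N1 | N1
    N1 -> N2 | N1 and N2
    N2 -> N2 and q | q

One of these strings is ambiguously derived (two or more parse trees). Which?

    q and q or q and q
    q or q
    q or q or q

q and q or q and q

q and q or q and q: 4 trees
q or q: 1 tree
q or q or q: 1 tree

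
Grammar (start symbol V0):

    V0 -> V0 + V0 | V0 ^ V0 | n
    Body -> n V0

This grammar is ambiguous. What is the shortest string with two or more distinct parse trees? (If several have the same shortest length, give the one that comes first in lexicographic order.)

n + n + n

length 1: no string has ≥2 trees
length 3: no string has ≥2 trees
length 5: n + n + n has 2 parse trees

Two derivations of n + n + n:
  V0 ⇒ V0 + V0 ⇒ V0 + V0 + V0 ⇒ n + V0 + V0 ⇒ n + n + V0 ⇒ n + n + n
  V0 ⇒ V0 + V0 ⇒ n + V0 ⇒ n + V0 + V0 ⇒ n + n + V0 ⇒ n + n + n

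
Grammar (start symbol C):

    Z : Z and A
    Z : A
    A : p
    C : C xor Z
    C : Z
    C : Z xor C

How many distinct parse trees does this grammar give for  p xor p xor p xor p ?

8

Parse trees for p xor p xor p xor p:
  [C [C [C [C [Z [A p]]] xor [Z [A p]]] xor [Z [A p]]] xor [Z [A p]]]
  [C [C [C [Z [A p]] xor [C [Z [A p]]]] xor [Z [A p]]] xor [Z [A p]]]
  [C [C [Z [A p]] xor [C [C [Z [A p]]] xor [Z [A p]]]] xor [Z [A p]]]
  [C [C [Z [A p]] xor [C [Z [A p]] xor [C [Z [A p]]]]] xor [Z [A p]]]
  [C [Z [A p]] xor [C [C [C [Z [A p]]] xor [Z [A p]]] xor [Z [A p]]]]
  [C [Z [A p]] xor [C [C [Z [A p]] xor [C [Z [A p]]]] xor [Z [A p]]]]
  [C [Z [A p]] xor [C [Z [A p]] xor [C [C [Z [A p]]] xor [Z [A p]]]]]
  [C [Z [A p]] xor [C [Z [A p]] xor [C [Z [A p]] xor [C [Z [A p]]]]]]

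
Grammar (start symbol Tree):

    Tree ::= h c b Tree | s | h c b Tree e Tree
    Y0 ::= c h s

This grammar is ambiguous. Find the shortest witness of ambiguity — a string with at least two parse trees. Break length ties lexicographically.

length 1: no string has ≥2 trees
length 4: no string has ≥2 trees
length 6: no string has ≥2 trees
length 7: no string has ≥2 trees
length 9: h c b h c b s e s has 2 parse trees

Two derivations of h c b h c b s e s:
  Tree ⇒ h c b Tree ⇒ h c b h c b Tree e Tree ⇒ h c b h c b s e Tree ⇒ h c b h c b s e s
  Tree ⇒ h c b Tree e Tree ⇒ h c b h c b Tree e Tree ⇒ h c b h c b s e Tree ⇒ h c b h c b s e s

h c b h c b s e s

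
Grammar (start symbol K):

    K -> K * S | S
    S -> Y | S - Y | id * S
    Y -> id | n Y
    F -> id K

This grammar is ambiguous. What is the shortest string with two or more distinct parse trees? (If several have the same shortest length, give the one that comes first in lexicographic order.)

id * id

length 1: no string has ≥2 trees
length 2: no string has ≥2 trees
length 3: id * id has 2 parse trees

Two derivations of id * id:
  K ⇒ K * S ⇒ S * S ⇒ Y * S ⇒ id * S ⇒ id * Y ⇒ id * id
  K ⇒ S ⇒ id * S ⇒ id * Y ⇒ id * id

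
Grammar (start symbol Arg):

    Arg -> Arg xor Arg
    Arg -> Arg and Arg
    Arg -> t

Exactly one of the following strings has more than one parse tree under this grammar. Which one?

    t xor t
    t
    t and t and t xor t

t and t and t xor t

t xor t: 1 tree
t: 1 tree
t and t and t xor t: 5 trees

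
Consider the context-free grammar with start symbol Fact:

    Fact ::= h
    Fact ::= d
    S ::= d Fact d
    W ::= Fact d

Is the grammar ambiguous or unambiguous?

Only Fact is reachable from Fact; ignoring the rest: The reachable rules are right-linear with at most one rule per (nonterminal, next-terminal) pair. Each input token forces the next rule, so parsing is deterministic.

Unambiguous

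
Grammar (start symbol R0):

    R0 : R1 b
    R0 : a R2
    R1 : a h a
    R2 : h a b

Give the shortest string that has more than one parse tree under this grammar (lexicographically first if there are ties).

length 4: a h a b has 2 parse trees

Two derivations of a h a b:
  R0 ⇒ R1 b ⇒ a h a b
  R0 ⇒ a R2 ⇒ a h a b

a h a b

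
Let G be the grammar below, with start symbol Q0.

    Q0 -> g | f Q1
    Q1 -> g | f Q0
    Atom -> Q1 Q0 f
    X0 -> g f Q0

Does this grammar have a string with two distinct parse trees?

(Atom, X0 are unreachable from Q0, so their rules don't affect L(Q0).) Each reachable nonterminal has at most one production per leading terminal, and all productions are right-linear; the derivation is determined token-by-token.

Unambiguous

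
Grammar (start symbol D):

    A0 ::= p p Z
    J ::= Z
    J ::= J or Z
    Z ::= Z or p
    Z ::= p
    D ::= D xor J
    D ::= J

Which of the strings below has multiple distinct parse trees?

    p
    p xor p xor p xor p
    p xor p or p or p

p xor p or p or p

p: 1 tree
p xor p xor p xor p: 1 tree
p xor p or p or p: 4 trees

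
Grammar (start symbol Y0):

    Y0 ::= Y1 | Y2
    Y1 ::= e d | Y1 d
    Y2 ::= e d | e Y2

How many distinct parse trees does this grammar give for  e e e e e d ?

1

Parse trees for e e e e e d:
  [Y0 [Y2 e [Y2 e [Y2 e [Y2 e [Y2 e d]]]]]]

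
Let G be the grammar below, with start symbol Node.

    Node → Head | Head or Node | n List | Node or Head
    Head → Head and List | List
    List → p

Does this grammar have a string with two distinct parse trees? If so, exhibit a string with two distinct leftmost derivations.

Witness: p or p

Derivation 1: Node ⇒ Head or Node ⇒ List or Node ⇒ p or Node ⇒ p or Head ⇒ p or List ⇒ p or p
Derivation 2: Node ⇒ Node or Head ⇒ Head or Head ⇒ List or Head ⇒ p or Head ⇒ p or List ⇒ p or p

Two distinct leftmost derivations for the same string.

Ambiguous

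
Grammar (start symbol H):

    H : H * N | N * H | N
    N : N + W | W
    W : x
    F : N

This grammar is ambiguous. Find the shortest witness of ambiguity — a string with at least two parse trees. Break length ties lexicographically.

x * x

length 1: no string has ≥2 trees
length 3: x * x has 2 parse trees

Two derivations of x * x:
  H ⇒ H * N ⇒ N * N ⇒ W * N ⇒ x * N ⇒ x * W ⇒ x * x
  H ⇒ N * H ⇒ W * H ⇒ x * H ⇒ x * N ⇒ x * W ⇒ x * x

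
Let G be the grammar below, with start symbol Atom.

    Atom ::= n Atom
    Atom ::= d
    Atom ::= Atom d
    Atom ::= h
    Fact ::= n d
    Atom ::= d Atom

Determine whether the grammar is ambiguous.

Ambiguous

Witness: d d

Derivation 1: Atom ⇒ Atom d ⇒ d d
Derivation 2: Atom ⇒ d Atom ⇒ d d

Two distinct leftmost derivations for the same string.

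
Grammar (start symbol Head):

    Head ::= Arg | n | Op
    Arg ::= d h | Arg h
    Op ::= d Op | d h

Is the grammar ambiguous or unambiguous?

Ambiguous

Witness: d h

Derivation 1: Head ⇒ Arg ⇒ d h
Derivation 2: Head ⇒ Op ⇒ d h

Two distinct leftmost derivations for the same string.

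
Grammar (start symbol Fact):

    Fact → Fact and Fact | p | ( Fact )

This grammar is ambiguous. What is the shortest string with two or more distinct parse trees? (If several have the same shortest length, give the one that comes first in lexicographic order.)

length 1: no string has ≥2 trees
length 3: no string has ≥2 trees
length 5: p and p and p has 2 parse trees

Two derivations of p and p and p:
  Fact ⇒ Fact and Fact ⇒ Fact and Fact and Fact ⇒ p and Fact and Fact ⇒ p and p and Fact ⇒ p and p and p
  Fact ⇒ Fact and Fact ⇒ p and Fact ⇒ p and Fact and Fact ⇒ p and p and Fact ⇒ p and p and p

p and p and p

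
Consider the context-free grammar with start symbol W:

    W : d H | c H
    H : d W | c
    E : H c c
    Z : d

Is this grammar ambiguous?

(E, Z are unreachable from W, so their rules don't affect L(W).) The reachable rules are right-linear with at most one rule per (nonterminal, next-terminal) pair. Each input token forces the next rule, so parsing is deterministic.

Unambiguous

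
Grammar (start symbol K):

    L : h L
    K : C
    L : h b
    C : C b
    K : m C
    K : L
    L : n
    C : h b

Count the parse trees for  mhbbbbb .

Parse trees for mhbbbbb:
  [K m [C [C [C [C [C h b] b] b] b] b]]

1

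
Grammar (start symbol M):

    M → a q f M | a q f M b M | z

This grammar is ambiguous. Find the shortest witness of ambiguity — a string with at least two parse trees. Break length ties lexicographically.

a q f a q f z b z

length 1: no string has ≥2 trees
length 4: no string has ≥2 trees
length 6: no string has ≥2 trees
length 7: no string has ≥2 trees
length 9: a q f a q f z b z has 2 parse trees

Two derivations of a q f a q f z b z:
  M ⇒ a q f M ⇒ a q f a q f M b M ⇒ a q f a q f z b M ⇒ a q f a q f z b z
  M ⇒ a q f M b M ⇒ a q f a q f M b M ⇒ a q f a q f z b M ⇒ a q f a q f z b z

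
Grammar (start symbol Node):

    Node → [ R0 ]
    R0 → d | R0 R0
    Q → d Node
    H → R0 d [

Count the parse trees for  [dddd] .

Parse trees for [dddd]:
  [Node [ [R0 [R0 d] [R0 [R0 d] [R0 [R0 d] [R0 d]]]] ]]
  [Node [ [R0 [R0 d] [R0 [R0 [R0 d] [R0 d]] [R0 d]]] ]]
  [Node [ [R0 [R0 [R0 d] [R0 d]] [R0 [R0 d] [R0 d]]] ]]
  [Node [ [R0 [R0 [R0 d] [R0 [R0 d] [R0 d]]] [R0 d]] ]]
  [Node [ [R0 [R0 [R0 [R0 d] [R0 d]] [R0 d]] [R0 d]] ]]

5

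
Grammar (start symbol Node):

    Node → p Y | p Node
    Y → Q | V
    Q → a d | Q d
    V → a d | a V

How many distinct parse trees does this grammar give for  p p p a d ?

2

Parse trees for p p p a d:
  [Node p [Node p [Node p [Y [Q a d]]]]]
  [Node p [Node p [Node p [Y [V a d]]]]]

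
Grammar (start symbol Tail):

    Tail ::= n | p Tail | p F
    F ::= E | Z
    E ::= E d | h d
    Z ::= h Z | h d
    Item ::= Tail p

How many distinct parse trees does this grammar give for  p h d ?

2

Parse trees for p h d:
  [Tail p [F [E h d]]]
  [Tail p [F [Z h d]]]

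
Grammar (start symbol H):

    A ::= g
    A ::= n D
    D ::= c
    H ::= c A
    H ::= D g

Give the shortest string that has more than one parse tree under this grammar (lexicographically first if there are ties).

length 2: c g has 2 parse trees

Two derivations of c g:
  H ⇒ c A ⇒ c g
  H ⇒ D g ⇒ c g

c g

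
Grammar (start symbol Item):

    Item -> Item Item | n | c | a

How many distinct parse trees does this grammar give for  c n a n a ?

Parse trees for c n a n a (showing first 6 of 14):
  [Item [Item c] [Item [Item n] [Item [Item a] [Item [Item n] [Item a]]]]]
  [Item [Item c] [Item [Item n] [Item [Item [Item a] [Item n]] [Item a]]]]
  [Item [Item c] [Item [Item [Item n] [Item a]] [Item [Item n] [Item a]]]]
  [Item [Item c] [Item [Item [Item n] [Item [Item a] [Item n]]] [Item a]]]
  [Item [Item c] [Item [Item [Item [Item n] [Item a]] [Item n]] [Item a]]]
  [Item [Item [Item c] [Item n]] [Item [Item a] [Item [Item n] [Item a]]]]

14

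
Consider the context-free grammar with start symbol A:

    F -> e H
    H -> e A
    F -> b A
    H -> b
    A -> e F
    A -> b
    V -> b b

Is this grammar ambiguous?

(V is unreachable from A, so its rules don't affect L(A).) Restricted to the reachable nonterminals, every rule has the form A → t or A → t B, and no two rules for the same A share a first terminal. The grammar encodes a DFA — one run per string.

Unambiguous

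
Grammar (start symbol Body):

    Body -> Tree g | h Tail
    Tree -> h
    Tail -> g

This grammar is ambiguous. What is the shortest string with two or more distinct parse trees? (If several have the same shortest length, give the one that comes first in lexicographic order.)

h g

length 2: h g has 2 parse trees

Two derivations of h g:
  Body ⇒ Tree g ⇒ h g
  Body ⇒ h Tail ⇒ h g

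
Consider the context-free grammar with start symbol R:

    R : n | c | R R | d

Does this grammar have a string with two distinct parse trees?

Ambiguous

Witness: c c c

Derivation 1: R ⇒ R R ⇒ c R ⇒ c R R ⇒ c c R ⇒ c c c
Derivation 2: R ⇒ R R ⇒ R R R ⇒ c R R ⇒ c c R ⇒ c c c

Two distinct leftmost derivations for the same string.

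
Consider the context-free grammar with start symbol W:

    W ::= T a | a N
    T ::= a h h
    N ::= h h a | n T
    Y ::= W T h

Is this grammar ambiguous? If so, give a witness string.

Witness: a h h a

Derivation 1: W ⇒ T a ⇒ a h h a
Derivation 2: W ⇒ a N ⇒ a h h a

Two distinct leftmost derivations for the same string.

Ambiguous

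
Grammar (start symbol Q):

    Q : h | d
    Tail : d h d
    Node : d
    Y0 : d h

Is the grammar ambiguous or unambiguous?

Only Q is reachable from Q; ignoring the rest: The reachable rules are right-linear with at most one rule per (nonterminal, next-terminal) pair. Each input token forces the next rule, so parsing is deterministic.

Unambiguous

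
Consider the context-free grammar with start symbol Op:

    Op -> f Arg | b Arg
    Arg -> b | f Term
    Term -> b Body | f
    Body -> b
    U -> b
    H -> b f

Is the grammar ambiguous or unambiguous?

Only Op, Arg, Term, Body are reachable from Op; ignoring the rest: Restricted to the reachable nonterminals, every rule has the form A → t or A → t B, and no two rules for the same A share a first terminal. The grammar encodes a DFA — one run per string.

Unambiguous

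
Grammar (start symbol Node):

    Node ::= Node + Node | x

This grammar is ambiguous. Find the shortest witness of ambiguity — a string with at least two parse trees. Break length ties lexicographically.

length 1: no string has ≥2 trees
length 3: no string has ≥2 trees
length 5: x + x + x has 2 parse trees

Two derivations of x + x + x:
  Node ⇒ Node + Node ⇒ Node + Node + Node ⇒ x + Node + Node ⇒ x + x + Node ⇒ x + x + x
  Node ⇒ Node + Node ⇒ x + Node ⇒ x + Node + Node ⇒ x + x + Node ⇒ x + x + x

x + x + x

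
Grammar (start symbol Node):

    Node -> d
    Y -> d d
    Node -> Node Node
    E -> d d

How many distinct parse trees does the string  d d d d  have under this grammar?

Parse trees for d d d d:
  [Node [Node d] [Node [Node d] [Node [Node d] [Node d]]]]
  [Node [Node d] [Node [Node [Node d] [Node d]] [Node d]]]
  [Node [Node [Node d] [Node d]] [Node [Node d] [Node d]]]
  [Node [Node [Node d] [Node [Node d] [Node d]]] [Node d]]
  [Node [Node [Node [Node d] [Node d]] [Node d]] [Node d]]

5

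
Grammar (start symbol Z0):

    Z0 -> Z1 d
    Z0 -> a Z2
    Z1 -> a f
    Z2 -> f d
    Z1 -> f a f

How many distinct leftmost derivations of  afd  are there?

Parse trees for afd:
  [Z0 [Z1 a f] d]
  [Z0 a [Z2 f d]]

2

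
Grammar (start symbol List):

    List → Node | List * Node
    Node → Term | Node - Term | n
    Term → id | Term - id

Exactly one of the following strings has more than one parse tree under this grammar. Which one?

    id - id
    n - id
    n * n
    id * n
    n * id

id - id: 2 trees
n - id: 1 tree
n * n: 1 tree
id * n: 1 tree
n * id: 1 tree

id - id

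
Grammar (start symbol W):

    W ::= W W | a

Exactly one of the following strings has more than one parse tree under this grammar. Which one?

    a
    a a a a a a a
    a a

a: 1 tree
a a a a a a a: 132 trees
a a: 1 tree

a a a a a a a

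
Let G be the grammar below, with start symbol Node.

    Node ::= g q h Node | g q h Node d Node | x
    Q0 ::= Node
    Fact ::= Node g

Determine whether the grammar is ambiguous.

Ambiguous

Witness: g q h g q h x d x

Derivation 1: Node ⇒ g q h Node ⇒ g q h g q h Node d Node ⇒ g q h g q h x d Node ⇒ g q h g q h x d x
Derivation 2: Node ⇒ g q h Node d Node ⇒ g q h g q h Node d Node ⇒ g q h g q h x d Node ⇒ g q h g q h x d x

Two distinct leftmost derivations for the same string.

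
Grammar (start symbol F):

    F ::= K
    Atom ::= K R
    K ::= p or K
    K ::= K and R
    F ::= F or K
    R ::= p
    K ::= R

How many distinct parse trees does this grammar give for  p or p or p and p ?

7

Parse trees for p or p or p and p:
  [F [K p or [K p or [K [K [R p]] and [R p]]]]]
  [F [K p or [K [K p or [K [R p]]] and [R p]]]]
  [F [K [K p or [K p or [K [R p]]]] and [R p]]]
  [F [F [K [R p]]] or [K p or [K [K [R p]] and [R p]]]]
  [F [F [K [R p]]] or [K [K p or [K [R p]]] and [R p]]]
  [F [F [K p or [K [R p]]]] or [K [K [R p]] and [R p]]]
  [F [F [F [K [R p]]] or [K [R p]]] or [K [K [R p]] and [R p]]]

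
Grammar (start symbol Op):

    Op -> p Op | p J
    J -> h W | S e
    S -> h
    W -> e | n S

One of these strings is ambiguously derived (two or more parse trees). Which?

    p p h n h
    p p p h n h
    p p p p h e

p p h n h: 1 tree
p p p h n h: 1 tree
p p p p h e: 2 trees

p p p p h e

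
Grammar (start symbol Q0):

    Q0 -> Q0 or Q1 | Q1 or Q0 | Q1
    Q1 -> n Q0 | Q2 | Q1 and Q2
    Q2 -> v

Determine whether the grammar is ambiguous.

Ambiguous

Witness: v or v

Derivation 1: Q0 ⇒ Q0 or Q1 ⇒ Q1 or Q1 ⇒ Q2 or Q1 ⇒ v or Q1 ⇒ v or Q2 ⇒ v or v
Derivation 2: Q0 ⇒ Q1 or Q0 ⇒ Q2 or Q0 ⇒ v or Q0 ⇒ v or Q1 ⇒ v or Q2 ⇒ v or v

Two distinct leftmost derivations for the same string.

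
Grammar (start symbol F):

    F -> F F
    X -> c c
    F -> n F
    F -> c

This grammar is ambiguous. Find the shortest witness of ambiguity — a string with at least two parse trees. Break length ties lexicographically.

c c c

length 1: no string has ≥2 trees
length 2: no string has ≥2 trees
length 3: c c c has 2 parse trees

Two derivations of c c c:
  F ⇒ F F ⇒ F F F ⇒ c F F ⇒ c c F ⇒ c c c
  F ⇒ F F ⇒ c F ⇒ c F F ⇒ c c F ⇒ c c c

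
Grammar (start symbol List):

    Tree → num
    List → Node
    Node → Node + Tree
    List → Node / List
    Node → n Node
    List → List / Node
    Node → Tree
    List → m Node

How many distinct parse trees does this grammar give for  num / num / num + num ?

Parse trees for num / num / num + num:
  [List [Node [Tree num]] / [List [Node [Tree num]] / [List [Node [Node [Tree num]] + [Tree num]]]]]
  [List [Node [Tree num]] / [List [List [Node [Tree num]]] / [Node [Node [Tree num]] + [Tree num]]]]
  [List [List [Node [Tree num]] / [List [Node [Tree num]]]] / [Node [Node [Tree num]] + [Tree num]]]
  [List [List [List [Node [Tree num]]] / [Node [Tree num]]] / [Node [Node [Tree num]] + [Tree num]]]

4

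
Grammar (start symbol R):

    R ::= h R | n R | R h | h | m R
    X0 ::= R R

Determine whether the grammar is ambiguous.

Ambiguous

Witness: h h

Derivation 1: R ⇒ h R ⇒ h h
Derivation 2: R ⇒ R h ⇒ h h

Two distinct leftmost derivations for the same string.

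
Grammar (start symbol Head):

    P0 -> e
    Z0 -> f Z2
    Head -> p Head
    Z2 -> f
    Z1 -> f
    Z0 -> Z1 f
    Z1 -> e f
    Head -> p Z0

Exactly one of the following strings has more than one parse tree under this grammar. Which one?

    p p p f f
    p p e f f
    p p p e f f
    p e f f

p p p f f: 2 trees
p p e f f: 1 tree
p p p e f f: 1 tree
p e f f: 1 tree

p p p f f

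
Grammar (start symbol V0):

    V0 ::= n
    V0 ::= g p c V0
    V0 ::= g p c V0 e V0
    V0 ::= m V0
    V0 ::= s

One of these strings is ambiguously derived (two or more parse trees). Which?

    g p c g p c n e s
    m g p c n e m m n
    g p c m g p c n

g p c g p c n e s

g p c g p c n e s: 2 trees
m g p c n e m m n: 1 tree
g p c m g p c n: 1 tree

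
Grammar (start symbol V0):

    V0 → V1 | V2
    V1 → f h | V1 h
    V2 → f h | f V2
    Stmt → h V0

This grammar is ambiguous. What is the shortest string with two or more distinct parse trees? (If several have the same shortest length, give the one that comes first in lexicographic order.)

f h

length 2: f h has 2 parse trees

Two derivations of f h:
  V0 ⇒ V1 ⇒ f h
  V0 ⇒ V2 ⇒ f h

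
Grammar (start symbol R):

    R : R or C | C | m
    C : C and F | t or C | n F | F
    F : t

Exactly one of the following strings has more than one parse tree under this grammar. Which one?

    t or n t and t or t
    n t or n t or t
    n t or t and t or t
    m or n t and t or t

t or n t and t or t

t or n t and t or t: 3 trees
n t or n t or t: 1 tree
n t or t and t or t: 1 tree
m or n t and t or t: 1 tree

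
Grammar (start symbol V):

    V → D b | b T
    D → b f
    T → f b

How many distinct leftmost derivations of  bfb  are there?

2

Parse trees for bfb:
  [V [D b f] b]
  [V b [T f b]]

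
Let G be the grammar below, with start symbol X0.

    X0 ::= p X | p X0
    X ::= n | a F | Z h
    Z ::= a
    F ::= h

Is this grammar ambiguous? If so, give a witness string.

Ambiguous

Witness: p a h

Derivation 1: X0 ⇒ p X ⇒ p a F ⇒ p a h
Derivation 2: X0 ⇒ p X ⇒ p Z h ⇒ p a h

Two distinct leftmost derivations for the same string.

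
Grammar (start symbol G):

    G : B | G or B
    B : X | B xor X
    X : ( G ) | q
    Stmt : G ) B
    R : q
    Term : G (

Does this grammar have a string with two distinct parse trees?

Only G, B, X are reachable from G; ignoring the rest: This is a standard precedence ladder (G over B over X), with each level left-recursive on its own operator ('or' at G, 'xor' at B). That structure is LR(1), hence unambiguous.

Unambiguous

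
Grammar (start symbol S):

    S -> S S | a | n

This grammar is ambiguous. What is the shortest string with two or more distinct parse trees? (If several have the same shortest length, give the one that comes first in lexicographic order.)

length 1: no string has ≥2 trees
length 2: no string has ≥2 trees
length 3: a a a has 2 parse trees

Two derivations of a a a:
  S ⇒ S S ⇒ S S S ⇒ a S S ⇒ a a S ⇒ a a a
  S ⇒ S S ⇒ a S ⇒ a S S ⇒ a a S ⇒ a a a

a a a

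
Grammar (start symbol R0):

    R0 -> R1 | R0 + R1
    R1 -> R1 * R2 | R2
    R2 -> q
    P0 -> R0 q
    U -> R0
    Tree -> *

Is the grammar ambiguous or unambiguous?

(P0, U, Tree are unreachable from R0, so their rules don't affect L(R0).) The grammar is stratified — R0 handles '+' (left-recursive), R1 handles '*', R2 atoms. Each operator has a fixed associativity and precedence level, so every string has one parse.

Unambiguous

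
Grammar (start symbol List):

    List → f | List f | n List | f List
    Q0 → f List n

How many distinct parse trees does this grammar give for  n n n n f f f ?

22

Parse trees for n n n n f f f (showing first 6 of 22):
  [List [List [List n [List n [List n [List n [List f]]]]] f] f]
  [List [List n [List [List n [List n [List n [List f]]]] f]] f]
  [List [List n [List n [List [List n [List n [List f]]] f]]] f]
  [List [List n [List n [List n [List [List n [List f]] f]]]] f]
  [List [List n [List n [List n [List n [List [List f] f]]]]] f]
  [List [List n [List n [List n [List n [List f [List f]]]]]] f]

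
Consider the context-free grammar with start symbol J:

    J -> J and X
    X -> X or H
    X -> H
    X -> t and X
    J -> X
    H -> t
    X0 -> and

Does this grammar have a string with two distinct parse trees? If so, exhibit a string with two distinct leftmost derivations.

Ambiguous

Witness: t and t

Derivation 1: J ⇒ J and X ⇒ X and X ⇒ H and X ⇒ t and X ⇒ t and H ⇒ t and t
Derivation 2: J ⇒ X ⇒ t and X ⇒ t and H ⇒ t and t

Two distinct leftmost derivations for the same string.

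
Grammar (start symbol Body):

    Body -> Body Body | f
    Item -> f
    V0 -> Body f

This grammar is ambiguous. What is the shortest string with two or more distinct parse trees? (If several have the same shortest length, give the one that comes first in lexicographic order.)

length 1: no string has ≥2 trees
length 2: no string has ≥2 trees
length 3: f f f has 2 parse trees

Two derivations of f f f:
  Body ⇒ Body Body ⇒ Body Body Body ⇒ f Body Body ⇒ f f Body ⇒ f f f
  Body ⇒ Body Body ⇒ f Body ⇒ f Body Body ⇒ f f Body ⇒ f f f

f f f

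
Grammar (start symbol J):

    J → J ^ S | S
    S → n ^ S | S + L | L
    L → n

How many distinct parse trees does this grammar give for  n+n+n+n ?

Parse trees for n+n+n+n:
  [J [S [S [S [S [L n]] + [L n]] + [L n]] + [L n]]]

1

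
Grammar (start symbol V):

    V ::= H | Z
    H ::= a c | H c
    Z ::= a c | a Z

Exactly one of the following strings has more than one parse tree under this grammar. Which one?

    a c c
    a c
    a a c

a c c: 1 tree
a c: 2 trees
a a c: 1 tree

a c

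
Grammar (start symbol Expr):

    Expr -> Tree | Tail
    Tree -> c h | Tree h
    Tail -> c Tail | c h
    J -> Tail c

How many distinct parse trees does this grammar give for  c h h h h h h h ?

Parse trees for c h h h h h h h:
  [Expr [Tree [Tree [Tree [Tree [Tree [Tree [Tree c h] h] h] h] h] h] h]]

1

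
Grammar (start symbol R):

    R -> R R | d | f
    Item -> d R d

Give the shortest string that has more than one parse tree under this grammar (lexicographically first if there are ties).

length 1: no string has ≥2 trees
length 2: no string has ≥2 trees
length 3: d d d has 2 parse trees

Two derivations of d d d:
  R ⇒ R R ⇒ R R R ⇒ d R R ⇒ d d R ⇒ d d d
  R ⇒ R R ⇒ d R ⇒ d R R ⇒ d d R ⇒ d d d

d d d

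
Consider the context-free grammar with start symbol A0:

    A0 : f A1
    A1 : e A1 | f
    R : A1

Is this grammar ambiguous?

Only A0, A1 are reachable from A0; ignoring the rest: The reachable rules are right-linear with at most one rule per (nonterminal, next-terminal) pair. Each input token forces the next rule, so parsing is deterministic.

Unambiguous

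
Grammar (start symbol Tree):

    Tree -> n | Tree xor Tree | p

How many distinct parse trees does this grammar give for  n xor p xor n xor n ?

Parse trees for n xor p xor n xor n:
  [Tree [Tree n] xor [Tree [Tree p] xor [Tree [Tree n] xor [Tree n]]]]
  [Tree [Tree n] xor [Tree [Tree [Tree p] xor [Tree n]] xor [Tree n]]]
  [Tree [Tree [Tree n] xor [Tree p]] xor [Tree [Tree n] xor [Tree n]]]
  [Tree [Tree [Tree n] xor [Tree [Tree p] xor [Tree n]]] xor [Tree n]]
  [Tree [Tree [Tree [Tree n] xor [Tree p]] xor [Tree n]] xor [Tree n]]

5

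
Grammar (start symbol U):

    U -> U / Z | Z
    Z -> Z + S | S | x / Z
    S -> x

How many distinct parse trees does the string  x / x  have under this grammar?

2

Parse trees for x / x:
  [U [U [Z [S x]]] / [Z [S x]]]
  [U [Z x / [Z [S x]]]]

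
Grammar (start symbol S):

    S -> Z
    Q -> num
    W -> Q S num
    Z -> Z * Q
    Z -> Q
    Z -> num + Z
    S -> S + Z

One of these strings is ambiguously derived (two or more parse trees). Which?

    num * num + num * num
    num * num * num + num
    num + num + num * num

num + num + num * num

num * num + num * num: 1 tree
num * num * num + num: 1 tree
num + num + num * num: 7 trees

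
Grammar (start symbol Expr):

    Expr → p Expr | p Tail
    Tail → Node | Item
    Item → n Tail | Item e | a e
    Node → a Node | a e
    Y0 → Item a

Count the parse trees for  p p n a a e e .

1

Parse trees for p p n a a e e:
  [Expr p [Expr p [Tail [Item [Item n [Tail [Node a [Node a e]]]] e]]]]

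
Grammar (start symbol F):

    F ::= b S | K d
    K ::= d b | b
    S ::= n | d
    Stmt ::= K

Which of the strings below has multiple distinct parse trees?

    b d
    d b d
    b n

b d

b d: 2 trees
d b d: 1 tree
b n: 1 tree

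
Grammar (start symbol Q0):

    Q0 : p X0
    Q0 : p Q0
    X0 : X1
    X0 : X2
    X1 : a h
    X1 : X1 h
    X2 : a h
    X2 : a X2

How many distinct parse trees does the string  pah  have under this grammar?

2

Parse trees for pah:
  [Q0 p [X0 [X1 a h]]]
  [Q0 p [X0 [X2 a h]]]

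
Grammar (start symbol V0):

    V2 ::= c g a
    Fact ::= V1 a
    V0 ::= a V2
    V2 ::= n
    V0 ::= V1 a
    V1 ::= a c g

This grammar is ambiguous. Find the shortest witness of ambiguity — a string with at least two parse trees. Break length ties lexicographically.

length 2: no string has ≥2 trees
length 4: a c g a has 2 parse trees

Two derivations of a c g a:
  V0 ⇒ a V2 ⇒ a c g a
  V0 ⇒ V1 a ⇒ a c g a

a c g a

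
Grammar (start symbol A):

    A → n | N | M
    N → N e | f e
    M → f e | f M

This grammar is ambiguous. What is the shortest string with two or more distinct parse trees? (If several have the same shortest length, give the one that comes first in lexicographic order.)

length 1: no string has ≥2 trees
length 2: f e has 2 parse trees

Two derivations of f e:
  A ⇒ N ⇒ f e
  A ⇒ M ⇒ f e

f e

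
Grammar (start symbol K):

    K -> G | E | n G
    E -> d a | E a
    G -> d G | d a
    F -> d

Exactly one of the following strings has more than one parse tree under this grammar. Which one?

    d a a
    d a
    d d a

d a

d a a: 1 tree
d a: 2 trees
d d a: 1 tree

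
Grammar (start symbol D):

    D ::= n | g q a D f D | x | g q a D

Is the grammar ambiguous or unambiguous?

Ambiguous

Witness: g q a g q a n f n

Derivation 1: D ⇒ g q a D f D ⇒ g q a g q a D f D ⇒ g q a g q a n f D ⇒ g q a g q a n f n
Derivation 2: D ⇒ g q a D ⇒ g q a g q a D f D ⇒ g q a g q a n f D ⇒ g q a g q a n f n

Two distinct leftmost derivations for the same string.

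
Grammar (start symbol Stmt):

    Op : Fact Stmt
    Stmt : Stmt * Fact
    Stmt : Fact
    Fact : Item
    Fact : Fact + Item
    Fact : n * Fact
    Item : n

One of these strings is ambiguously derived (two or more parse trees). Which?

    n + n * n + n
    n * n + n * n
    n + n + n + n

n + n * n + n: 1 tree
n * n + n * n: 3 trees
n + n + n + n: 1 tree

n * n + n * n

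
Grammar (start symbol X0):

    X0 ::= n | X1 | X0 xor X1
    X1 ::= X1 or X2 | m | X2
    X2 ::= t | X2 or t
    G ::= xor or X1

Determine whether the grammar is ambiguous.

Ambiguous

Witness: t or t

Derivation 1: X0 ⇒ X1 ⇒ X1 or X2 ⇒ X2 or X2 ⇒ t or X2 ⇒ t or t
Derivation 2: X0 ⇒ X1 ⇒ X2 ⇒ X2 or t ⇒ t or t

Two distinct leftmost derivations for the same string.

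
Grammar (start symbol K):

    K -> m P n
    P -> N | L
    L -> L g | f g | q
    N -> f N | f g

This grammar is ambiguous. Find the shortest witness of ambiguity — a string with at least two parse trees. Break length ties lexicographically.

m f g n

length 3: no string has ≥2 trees
length 4: m f g n has 2 parse trees

Two derivations of m f g n:
  K ⇒ m P n ⇒ m N n ⇒ m f g n
  K ⇒ m P n ⇒ m L n ⇒ m f g n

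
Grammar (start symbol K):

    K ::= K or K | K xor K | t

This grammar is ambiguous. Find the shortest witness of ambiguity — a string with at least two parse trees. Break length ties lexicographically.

t or t or t

length 1: no string has ≥2 trees
length 3: no string has ≥2 trees
length 5: t or t or t has 2 parse trees

Two derivations of t or t or t:
  K ⇒ K or K ⇒ K or K or K ⇒ t or K or K ⇒ t or t or K ⇒ t or t or t
  K ⇒ K or K ⇒ t or K ⇒ t or K or K ⇒ t or t or K ⇒ t or t or t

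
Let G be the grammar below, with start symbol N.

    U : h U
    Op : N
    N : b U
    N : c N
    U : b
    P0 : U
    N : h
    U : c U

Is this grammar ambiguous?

(P0, Op are unreachable from N, so their rules don't affect L(N).) Each reachable nonterminal has at most one production per leading terminal, and all productions are right-linear; the derivation is determined token-by-token.

Unambiguous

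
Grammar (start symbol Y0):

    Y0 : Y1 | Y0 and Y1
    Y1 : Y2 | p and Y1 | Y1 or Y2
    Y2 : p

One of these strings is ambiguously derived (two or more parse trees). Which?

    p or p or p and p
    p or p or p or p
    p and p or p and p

p or p or p and p: 1 tree
p or p or p or p: 1 tree
p and p or p and p: 3 trees

p and p or p and p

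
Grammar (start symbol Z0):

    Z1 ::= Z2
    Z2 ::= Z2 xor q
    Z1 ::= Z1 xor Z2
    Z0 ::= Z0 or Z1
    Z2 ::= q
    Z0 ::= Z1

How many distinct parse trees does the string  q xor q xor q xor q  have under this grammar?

Parse trees for q xor q xor q xor q:
  [Z0 [Z1 [Z2 [Z2 [Z2 [Z2 q] xor q] xor q] xor q]]]
  [Z0 [Z1 [Z1 [Z2 q]] xor [Z2 [Z2 [Z2 q] xor q] xor q]]]
  [Z0 [Z1 [Z1 [Z2 [Z2 q] xor q]] xor [Z2 [Z2 q] xor q]]]
  [Z0 [Z1 [Z1 [Z1 [Z2 q]] xor [Z2 q]] xor [Z2 [Z2 q] xor q]]]
  [Z0 [Z1 [Z1 [Z2 [Z2 [Z2 q] xor q] xor q]] xor [Z2 q]]]
  [Z0 [Z1 [Z1 [Z1 [Z2 q]] xor [Z2 [Z2 q] xor q]] xor [Z2 q]]]
  [Z0 [Z1 [Z1 [Z1 [Z2 [Z2 q] xor q]] xor [Z2 q]] xor [Z2 q]]]
  [Z0 [Z1 [Z1 [Z1 [Z1 [Z2 q]] xor [Z2 q]] xor [Z2 q]] xor [Z2 q]]]

8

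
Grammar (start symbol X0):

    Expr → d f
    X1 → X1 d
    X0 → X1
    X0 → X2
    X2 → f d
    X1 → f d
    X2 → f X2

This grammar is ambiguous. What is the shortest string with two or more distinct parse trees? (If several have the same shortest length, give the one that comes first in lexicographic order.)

f d

length 2: f d has 2 parse trees

Two derivations of f d:
  X0 ⇒ X1 ⇒ f d
  X0 ⇒ X2 ⇒ f d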